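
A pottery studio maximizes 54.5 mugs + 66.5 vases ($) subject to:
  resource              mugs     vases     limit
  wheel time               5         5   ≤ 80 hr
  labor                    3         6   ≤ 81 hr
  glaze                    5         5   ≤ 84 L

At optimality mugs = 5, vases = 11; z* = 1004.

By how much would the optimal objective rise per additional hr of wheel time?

8.5

Check each constraint at x*: wheel time 80/80 (tight); labor 81/81 (tight); glaze 80/84 (slack 4).
Slack constraints have shadow price 0 (complementary slackness).
From A_Bᵀ y = c: 5·y_wheel time + 3·y_labor = 54.5; 5·y_wheel time + 6·y_labor = 66.5.
→ y_wheel time = 8.5 and y_labor = 4.
Shadow price of wheel time = 8.5.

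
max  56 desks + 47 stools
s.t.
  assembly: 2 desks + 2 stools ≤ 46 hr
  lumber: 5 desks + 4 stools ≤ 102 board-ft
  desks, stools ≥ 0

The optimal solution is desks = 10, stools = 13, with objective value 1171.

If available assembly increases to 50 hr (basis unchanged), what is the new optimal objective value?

At the optimum: assembly uses 46 of 46 (binding); lumber uses 102 of 102 (binding).
From A_Bᵀ y = c: 2·y_assembly + 5·y_lumber = 56; 2·y_assembly + 4·y_lumber = 47.
This yields shadow prices y_assembly = 5.5, y_lumber = 9.
Δz = y_assembly·Δb = 5.5 × (4) = 22, so new z* = 1171 + 22 = 1193.

1193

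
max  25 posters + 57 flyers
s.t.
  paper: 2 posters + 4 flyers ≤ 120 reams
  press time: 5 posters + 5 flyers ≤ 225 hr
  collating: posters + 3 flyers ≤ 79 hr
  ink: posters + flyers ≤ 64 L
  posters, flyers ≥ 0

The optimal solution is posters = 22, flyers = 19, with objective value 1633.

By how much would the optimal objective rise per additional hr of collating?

Binding: paper and collating. Non-binding: press time (20 unused), ink (23 unused).
Slack constraints have shadow price 0 (complementary slackness).
Dual feasibility on the basic columns requires 2·y_paper + 1·y_collating = 25, 4·y_paper + 3·y_collating = 57.
Solving: y_paper = 9, y_collating = 7.
Shadow price of collating = 7.

7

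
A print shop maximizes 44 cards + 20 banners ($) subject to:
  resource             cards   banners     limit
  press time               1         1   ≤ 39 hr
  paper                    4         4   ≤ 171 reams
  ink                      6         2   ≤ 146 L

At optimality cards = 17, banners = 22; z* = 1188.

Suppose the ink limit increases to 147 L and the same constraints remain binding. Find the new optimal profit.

1194

At the optimum: press time uses 39 of 39 (binding); paper uses 156 of 171 (slack = 15); ink uses 146 of 146 (binding).
By complementary slackness, y = 0 for the non-binding constraint.
Dual feasibility on the basic columns requires 1·y_press time + 6·y_ink = 44, 1·y_press time + 2·y_ink = 20.
This yields shadow prices y_press time = 8, y_ink = 6.
Δz = y_ink·Δb = 6 × (1) = 6, so new z* = 1188 + 6 = 1194.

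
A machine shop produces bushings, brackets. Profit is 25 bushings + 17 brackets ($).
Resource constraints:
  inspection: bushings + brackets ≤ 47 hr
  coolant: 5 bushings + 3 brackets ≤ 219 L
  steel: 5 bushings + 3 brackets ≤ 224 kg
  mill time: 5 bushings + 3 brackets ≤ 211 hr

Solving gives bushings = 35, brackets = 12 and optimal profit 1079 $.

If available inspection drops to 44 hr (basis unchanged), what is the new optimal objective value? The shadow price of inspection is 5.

1064

Δb = -3, so new z* = 1079 + (5)·(-3) = 1079 − 15 = 1064.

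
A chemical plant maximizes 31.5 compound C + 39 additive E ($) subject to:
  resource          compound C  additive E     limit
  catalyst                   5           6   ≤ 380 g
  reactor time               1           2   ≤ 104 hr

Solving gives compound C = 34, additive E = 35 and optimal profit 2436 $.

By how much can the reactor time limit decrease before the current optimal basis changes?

28

Binding constraints: catalyst, reactor time. The basis is B = [[5,6],[1,2]] with det 4.
Per unit decrease in reactor time, x* moves by d = (1.5, -1.25).
The basis stays optimal until additive E reaches 0; allowable decrease = 28 hr.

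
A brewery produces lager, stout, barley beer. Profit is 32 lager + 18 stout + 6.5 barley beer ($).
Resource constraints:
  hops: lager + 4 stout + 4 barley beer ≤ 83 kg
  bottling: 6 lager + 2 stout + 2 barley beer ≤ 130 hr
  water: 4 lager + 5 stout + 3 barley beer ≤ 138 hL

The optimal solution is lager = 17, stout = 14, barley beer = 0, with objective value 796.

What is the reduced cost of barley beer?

-7.5

Check each constraint at x*: hops 73/83 (slack 10); bottling 130/130 (tight); water 138/138 (tight).
Slack constraints have shadow price 0 (complementary slackness).
The binding rows give the dual system: 6·y_bottling + 4·y_water = 32 and 2·y_bottling + 5·y_water = 18.
This yields shadow prices y_bottling = 4, y_water = 2.
Reduced cost of barley beer: c₃ − yᵀa₃ = 6.5 − (4·2 + 2·3) = 6.5 − 14 = -7.5.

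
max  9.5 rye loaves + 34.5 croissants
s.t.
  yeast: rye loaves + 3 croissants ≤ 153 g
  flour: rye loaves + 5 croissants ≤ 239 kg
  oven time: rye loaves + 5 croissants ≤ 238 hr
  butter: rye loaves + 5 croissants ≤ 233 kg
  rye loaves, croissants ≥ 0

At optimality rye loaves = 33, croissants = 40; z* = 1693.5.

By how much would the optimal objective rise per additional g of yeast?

Check each constraint at x*: yeast 153/153 (tight); flour 233/239 (slack 6); oven time 233/238 (slack 5); butter 233/233 (tight).
By complementary slackness, y = 0 for the non-binding constraints.
Dual feasibility on the basic columns requires 1·y_yeast + 1·y_butter = 9.5, 3·y_yeast + 5·y_butter = 34.5.
This yields shadow prices y_yeast = 6.5, y_butter = 3.
Shadow price of yeast = 6.5.

6.5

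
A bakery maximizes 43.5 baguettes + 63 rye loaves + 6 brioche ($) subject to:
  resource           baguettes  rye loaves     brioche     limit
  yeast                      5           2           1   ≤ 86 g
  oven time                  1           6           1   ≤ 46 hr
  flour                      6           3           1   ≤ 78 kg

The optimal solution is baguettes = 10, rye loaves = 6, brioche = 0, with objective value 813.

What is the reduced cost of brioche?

-7.5

Binding: oven time and flour. Non-binding: yeast (24 unused).
Slack constraints have shadow price 0 (complementary slackness).
Dual feasibility on the basic columns requires 1·y_oven time + 6·y_flour = 43.5, 6·y_oven time + 3·y_flour = 63.
→ y_oven time = 7.5 and y_flour = 6.
Reduced cost of brioche: c₃ − yᵀa₃ = 6 − (7.5·1 + 6·1) = 6 − 13.5 = -7.5.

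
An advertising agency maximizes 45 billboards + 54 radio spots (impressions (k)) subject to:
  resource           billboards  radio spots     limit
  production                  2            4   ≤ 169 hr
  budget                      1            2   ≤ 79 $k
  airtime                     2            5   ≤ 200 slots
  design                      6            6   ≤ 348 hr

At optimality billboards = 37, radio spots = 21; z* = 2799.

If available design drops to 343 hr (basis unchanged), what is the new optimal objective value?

At the optimum: production uses 158 of 169 (slack = 11); budget uses 79 of 79 (binding); airtime uses 179 of 200 (slack = 21); design uses 348 of 348 (binding).
Since production, airtime are not tight, their duals are 0.
From A_Bᵀ y = c: 1·y_budget + 6·y_design = 45; 2·y_budget + 6·y_design = 54.
→ y_budget = 9 and y_design = 6.
Δz = y_design·Δb = 6 × (-5) = -30, so new z* = 2799 − 30 = 2769.

2769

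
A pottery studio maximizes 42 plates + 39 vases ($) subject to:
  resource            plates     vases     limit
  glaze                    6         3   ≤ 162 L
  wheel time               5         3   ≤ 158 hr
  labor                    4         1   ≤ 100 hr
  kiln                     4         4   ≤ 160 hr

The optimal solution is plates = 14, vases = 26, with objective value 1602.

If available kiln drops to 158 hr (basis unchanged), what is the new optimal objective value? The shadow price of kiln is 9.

1584

Δb = -2, so new z* = 1602 + (9)·(-2) = 1602 − 18 = 1584.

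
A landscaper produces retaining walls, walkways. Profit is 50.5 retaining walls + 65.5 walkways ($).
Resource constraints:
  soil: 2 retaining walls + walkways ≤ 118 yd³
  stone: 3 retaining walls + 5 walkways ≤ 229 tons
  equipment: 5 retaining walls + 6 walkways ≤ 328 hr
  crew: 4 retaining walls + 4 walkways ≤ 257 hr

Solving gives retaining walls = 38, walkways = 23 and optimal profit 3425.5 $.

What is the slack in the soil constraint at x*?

19

soil used = 2·38 + 1·23 = 99; slack = 118 − 99 = 19.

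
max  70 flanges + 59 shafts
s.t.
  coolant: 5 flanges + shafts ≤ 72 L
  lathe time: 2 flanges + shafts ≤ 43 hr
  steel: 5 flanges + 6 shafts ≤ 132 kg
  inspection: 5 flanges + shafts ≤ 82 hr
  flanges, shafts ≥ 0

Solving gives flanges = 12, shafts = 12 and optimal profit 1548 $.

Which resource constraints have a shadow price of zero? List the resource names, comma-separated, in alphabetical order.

coolant: 72/72 (binding)
lathe time: 36/43 (slack 7)
steel: 132/132 (binding)
inspection: 72/82 (slack 10)
By complementary slackness, a constraint with positive slack has shadow price 0 → inspection, lathe time.

inspection, lathe time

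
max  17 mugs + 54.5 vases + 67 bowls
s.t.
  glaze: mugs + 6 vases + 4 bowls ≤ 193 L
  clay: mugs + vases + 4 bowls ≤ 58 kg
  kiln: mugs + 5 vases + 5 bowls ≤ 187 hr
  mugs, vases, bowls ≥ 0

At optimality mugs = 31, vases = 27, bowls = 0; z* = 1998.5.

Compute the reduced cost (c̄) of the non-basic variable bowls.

At the optimum: glaze uses 193 of 193 (binding); clay uses 58 of 58 (binding); kiln uses 166 of 187 (slack = 21).
By complementary slackness, y = 0 for the non-binding constraint.
From A_Bᵀ y = c: 1·y_glaze + 1·y_clay = 17; 6·y_glaze + 1·y_clay = 54.5.
→ y_glaze = 7.5 and y_clay = 9.5.
Reduced cost of bowls: c₃ − yᵀa₃ = 67 − (7.5·4 + 9.5·4) = 67 − 68 = -1.

-1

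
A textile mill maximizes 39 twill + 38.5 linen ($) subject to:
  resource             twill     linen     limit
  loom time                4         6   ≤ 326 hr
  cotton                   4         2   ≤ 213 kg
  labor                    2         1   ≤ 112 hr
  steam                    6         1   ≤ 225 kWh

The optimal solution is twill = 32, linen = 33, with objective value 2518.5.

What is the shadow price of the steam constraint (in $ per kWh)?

2.5

Check each constraint at x*: loom time 326/326 (tight); cotton 194/213 (slack 19); labor 97/112 (slack 15); steam 225/225 (tight).
Slack constraints have shadow price 0 (complementary slackness).
From A_Bᵀ y = c: 4·y_loom time + 6·y_steam = 39; 6·y_loom time + 1·y_steam = 38.5.
This yields shadow prices y_loom time = 6, y_steam = 2.5.
Shadow price of steam = 2.5.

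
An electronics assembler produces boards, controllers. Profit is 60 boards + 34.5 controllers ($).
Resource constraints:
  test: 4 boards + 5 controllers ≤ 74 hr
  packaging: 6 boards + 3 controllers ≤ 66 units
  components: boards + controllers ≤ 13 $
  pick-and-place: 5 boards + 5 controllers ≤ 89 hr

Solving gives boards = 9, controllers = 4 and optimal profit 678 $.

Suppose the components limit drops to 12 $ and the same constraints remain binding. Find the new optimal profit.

669

At the optimum: test uses 56 of 74 (slack = 18); packaging uses 66 of 66 (binding); components uses 13 of 13 (binding); pick-and-place uses 65 of 89 (slack = 24).
Slack constraints have shadow price 0 (complementary slackness).
The binding rows give the dual system: 6·y_packaging + 1·y_components = 60 and 3·y_packaging + 1·y_components = 34.5.
Solving: y_packaging = 8.5, y_components = 9.
Δz = y_components·Δb = 9 × (-1) = -9, so new z* = 678 − 9 = 669.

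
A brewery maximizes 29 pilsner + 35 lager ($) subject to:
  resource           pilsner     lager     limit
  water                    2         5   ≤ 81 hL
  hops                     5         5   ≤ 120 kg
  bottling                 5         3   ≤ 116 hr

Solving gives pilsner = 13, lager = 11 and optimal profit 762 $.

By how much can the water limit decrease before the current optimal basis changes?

27

Binding constraints: water, hops. The basis is B = [[2,5],[5,5]] with det -15.
Per unit decrease in water, x* moves by d = (0.3333, -0.3333).
The basis stays optimal until bottling becomes binding; allowable decrease = 27 hL.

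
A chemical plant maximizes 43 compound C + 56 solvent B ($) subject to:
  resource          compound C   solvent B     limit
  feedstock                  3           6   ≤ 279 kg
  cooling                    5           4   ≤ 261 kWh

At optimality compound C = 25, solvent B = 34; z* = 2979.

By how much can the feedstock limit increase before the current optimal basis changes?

112.5

Binding constraints: feedstock, cooling. The basis is B = [[3,6],[5,4]] with det -18.
Per unit increase in feedstock, x* moves by d = (-0.2222, 0.2778).
The basis stays optimal until compound C reaches 0; allowable increase = 112.5 kg.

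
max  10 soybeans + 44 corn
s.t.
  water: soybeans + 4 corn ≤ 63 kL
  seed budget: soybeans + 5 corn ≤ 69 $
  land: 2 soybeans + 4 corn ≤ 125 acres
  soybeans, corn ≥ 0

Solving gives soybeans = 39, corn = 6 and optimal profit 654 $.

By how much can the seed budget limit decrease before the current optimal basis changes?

Binding constraints: water, seed budget. The basis is B = [[1,4],[1,5]] with det 1.
Per unit decrease in seed budget, x* moves by d = (4, -1).
The basis stays optimal until land becomes binding; allowable decrease = 5.75 $.

5.75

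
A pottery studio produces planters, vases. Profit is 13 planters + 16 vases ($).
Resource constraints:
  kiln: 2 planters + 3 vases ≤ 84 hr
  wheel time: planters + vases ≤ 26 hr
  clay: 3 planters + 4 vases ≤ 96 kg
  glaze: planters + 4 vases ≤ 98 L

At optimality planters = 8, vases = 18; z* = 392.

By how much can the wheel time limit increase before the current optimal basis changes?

Binding constraints: wheel time, clay. The basis is B = [[1,1],[3,4]] with det 1.
Per unit increase in wheel time, x* moves by d = (4, -3).
The basis stays optimal until vases reaches 0; allowable increase = 6 hr.

6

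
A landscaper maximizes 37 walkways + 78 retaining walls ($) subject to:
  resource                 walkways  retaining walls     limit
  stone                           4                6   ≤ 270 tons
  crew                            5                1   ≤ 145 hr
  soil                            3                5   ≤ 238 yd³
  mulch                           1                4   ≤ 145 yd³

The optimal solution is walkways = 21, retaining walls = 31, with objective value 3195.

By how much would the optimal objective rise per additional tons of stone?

At the optimum: stone uses 270 of 270 (binding); crew uses 136 of 145 (slack = 9); soil uses 218 of 238 (slack = 20); mulch uses 145 of 145 (binding).
Since crew, soil are not tight, their duals are 0.
Dual feasibility on the basic columns requires 4·y_stone + 1·y_mulch = 37, 6·y_stone + 4·y_mulch = 78.
This yields shadow prices y_stone = 7, y_mulch = 9.
Shadow price of stone = 7.

7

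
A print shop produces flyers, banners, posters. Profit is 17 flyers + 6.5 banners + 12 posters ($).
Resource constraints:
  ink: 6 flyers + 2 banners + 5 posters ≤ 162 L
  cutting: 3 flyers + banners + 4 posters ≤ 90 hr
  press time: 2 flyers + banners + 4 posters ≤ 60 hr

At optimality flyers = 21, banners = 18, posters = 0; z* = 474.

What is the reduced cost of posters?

At the optimum: ink uses 162 of 162 (binding); cutting uses 81 of 90 (slack = 9); press time uses 60 of 60 (binding).
By complementary slackness, y = 0 for the non-binding constraint.
From A_Bᵀ y = c: 6·y_ink + 2·y_press time = 17; 2·y_ink + 1·y_press time = 6.5.
Solving: y_ink = 2, y_press time = 2.5.
Reduced cost of posters: c₃ − yᵀa₃ = 12 − (2·5 + 2.5·4) = 12 − 20 = -8.

-8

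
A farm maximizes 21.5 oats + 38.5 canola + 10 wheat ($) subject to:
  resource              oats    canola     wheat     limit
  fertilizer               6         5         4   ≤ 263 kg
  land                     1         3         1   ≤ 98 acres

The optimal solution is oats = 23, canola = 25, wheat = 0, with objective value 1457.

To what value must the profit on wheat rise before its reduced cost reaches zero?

At the optimum: fertilizer uses 263 of 263 (binding); land uses 98 of 98 (binding).
Dual feasibility on the basic columns requires 6·y_fertilizer + 1·y_land = 21.5, 5·y_fertilizer + 3·y_land = 38.5.
→ y_fertilizer = 2 and y_land = 9.5.
wheat enters the basis when its profit ≥ yᵀa₃ = 2·4 + 9.5·1 = 17.5.

17.5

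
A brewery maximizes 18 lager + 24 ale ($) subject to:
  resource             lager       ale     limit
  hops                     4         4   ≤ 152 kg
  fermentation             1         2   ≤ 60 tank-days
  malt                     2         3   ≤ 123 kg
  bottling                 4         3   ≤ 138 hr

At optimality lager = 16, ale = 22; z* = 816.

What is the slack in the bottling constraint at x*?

8

bottling used = 4·16 + 3·22 = 130; slack = 138 − 130 = 8.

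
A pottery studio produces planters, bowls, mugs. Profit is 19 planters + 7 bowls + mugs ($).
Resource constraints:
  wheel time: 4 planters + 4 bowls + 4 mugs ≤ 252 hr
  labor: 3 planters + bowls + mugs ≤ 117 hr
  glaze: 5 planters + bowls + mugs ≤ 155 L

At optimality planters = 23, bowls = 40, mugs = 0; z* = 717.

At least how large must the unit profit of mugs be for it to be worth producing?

7

Check each constraint at x*: wheel time 252/252 (tight); labor 109/117 (slack 8); glaze 155/155 (tight).
Slack constraints have shadow price 0 (complementary slackness).
Dual feasibility on the basic columns requires 4·y_wheel time + 5·y_glaze = 19, 4·y_wheel time + 1·y_glaze = 7.
This yields shadow prices y_wheel time = 1, y_glaze = 3.
mugs enters the basis when its profit ≥ yᵀa₃ = 1·4 + 3·1 = 7.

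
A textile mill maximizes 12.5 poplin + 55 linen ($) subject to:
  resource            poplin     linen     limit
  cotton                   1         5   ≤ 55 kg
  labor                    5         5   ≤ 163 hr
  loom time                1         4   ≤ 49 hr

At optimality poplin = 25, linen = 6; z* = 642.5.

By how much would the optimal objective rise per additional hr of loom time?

At the optimum: cotton uses 55 of 55 (binding); labor uses 155 of 163 (slack = 8); loom time uses 49 of 49 (binding).
By complementary slackness, y = 0 for the non-binding constraint.
The binding rows give the dual system: 1·y_cotton + 1·y_loom time = 12.5 and 5·y_cotton + 4·y_loom time = 55.
This yields shadow prices y_cotton = 5, y_loom time = 7.5.
Shadow price of loom time = 7.5.

7.5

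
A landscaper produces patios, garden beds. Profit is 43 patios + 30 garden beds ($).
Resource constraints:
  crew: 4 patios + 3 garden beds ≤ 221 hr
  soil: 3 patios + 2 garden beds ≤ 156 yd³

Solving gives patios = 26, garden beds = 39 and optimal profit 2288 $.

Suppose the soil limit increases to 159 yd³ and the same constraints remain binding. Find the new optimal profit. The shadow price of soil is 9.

Δb = 3, so new z* = 2288 + (9)·(3) = 2288 + 27 = 2315.

2315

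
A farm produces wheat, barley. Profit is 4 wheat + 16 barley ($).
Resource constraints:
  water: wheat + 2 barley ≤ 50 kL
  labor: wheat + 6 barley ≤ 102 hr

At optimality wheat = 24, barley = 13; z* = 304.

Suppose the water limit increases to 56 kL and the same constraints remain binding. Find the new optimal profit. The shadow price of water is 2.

Δb = 6, so new z* = 304 + (2)·(6) = 304 + 12 = 316.

316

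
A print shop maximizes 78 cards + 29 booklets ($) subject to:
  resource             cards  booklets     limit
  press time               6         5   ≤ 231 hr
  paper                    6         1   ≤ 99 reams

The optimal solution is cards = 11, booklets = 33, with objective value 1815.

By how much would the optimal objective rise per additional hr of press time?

4

Both press time and paper are binding at x*.
From A_Bᵀ y = c: 6·y_press time + 6·y_paper = 78; 5·y_press time + 1·y_paper = 29.
This yields shadow prices y_press time = 4, y_paper = 9.
Shadow price of press time = 4.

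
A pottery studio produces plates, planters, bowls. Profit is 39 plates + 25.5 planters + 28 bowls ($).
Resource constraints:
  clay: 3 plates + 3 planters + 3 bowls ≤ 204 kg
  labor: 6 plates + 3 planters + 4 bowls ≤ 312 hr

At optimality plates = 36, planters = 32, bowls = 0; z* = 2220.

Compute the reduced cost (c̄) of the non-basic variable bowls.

Both clay and labor are binding at x*.
From A_Bᵀ y = c: 3·y_clay + 6·y_labor = 39; 3·y_clay + 3·y_labor = 25.5.
→ y_clay = 4 and y_labor = 4.5.
Reduced cost of bowls: c₃ − yᵀa₃ = 28 − (4·3 + 4.5·4) = 28 − 30 = -2.

-2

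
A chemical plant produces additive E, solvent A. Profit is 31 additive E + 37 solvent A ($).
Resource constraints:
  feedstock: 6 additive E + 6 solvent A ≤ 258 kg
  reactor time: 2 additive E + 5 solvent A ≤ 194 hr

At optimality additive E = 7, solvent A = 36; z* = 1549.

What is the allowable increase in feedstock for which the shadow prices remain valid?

Binding constraints: feedstock, reactor time. The basis is B = [[6,6],[2,5]] with det 18.
Per unit increase in feedstock, x* moves by d = (0.2778, -0.1111).
The basis stays optimal until solvent A reaches 0; allowable increase = 324 kg.

324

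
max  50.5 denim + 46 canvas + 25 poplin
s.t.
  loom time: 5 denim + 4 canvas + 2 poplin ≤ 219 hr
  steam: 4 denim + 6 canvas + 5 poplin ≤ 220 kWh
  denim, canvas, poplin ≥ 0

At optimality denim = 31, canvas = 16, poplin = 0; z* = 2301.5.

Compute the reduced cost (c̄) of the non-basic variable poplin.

Check each constraint at x*: loom time 219/219 (tight); steam 220/220 (tight).
The binding rows give the dual system: 5·y_loom time + 4·y_steam = 50.5 and 4·y_loom time + 6·y_steam = 46.
Solving: y_loom time = 8.5, y_steam = 2.
Reduced cost of poplin: c₃ − yᵀa₃ = 25 − (8.5·2 + 2·5) = 25 − 27 = -2.

-2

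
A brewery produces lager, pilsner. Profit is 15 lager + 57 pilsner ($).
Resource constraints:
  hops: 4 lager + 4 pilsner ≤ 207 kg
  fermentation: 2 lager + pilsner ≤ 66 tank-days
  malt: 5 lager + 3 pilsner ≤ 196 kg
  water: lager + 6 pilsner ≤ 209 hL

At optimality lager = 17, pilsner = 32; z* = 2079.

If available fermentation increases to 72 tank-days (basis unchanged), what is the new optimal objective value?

2097

Binding: fermentation and water. Non-binding: hops (11 unused), malt (15 unused).
By complementary slackness, y = 0 for the non-binding constraints.
The binding rows give the dual system: 2·y_fermentation + 1·y_water = 15 and 1·y_fermentation + 6·y_water = 57.
→ y_fermentation = 3 and y_water = 9.
Δz = y_fermentation·Δb = 3 × (6) = 18, so new z* = 2079 + 18 = 2097.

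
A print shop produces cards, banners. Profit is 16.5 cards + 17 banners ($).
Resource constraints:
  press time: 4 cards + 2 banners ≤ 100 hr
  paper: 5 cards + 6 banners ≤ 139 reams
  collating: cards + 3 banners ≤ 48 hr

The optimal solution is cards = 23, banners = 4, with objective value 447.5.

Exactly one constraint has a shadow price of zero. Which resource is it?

collating

press time: 100/100 (binding)
paper: 139/139 (binding)
collating: 35/48 (slack 13)
By complementary slackness, a constraint with positive slack has shadow price 0 → collating.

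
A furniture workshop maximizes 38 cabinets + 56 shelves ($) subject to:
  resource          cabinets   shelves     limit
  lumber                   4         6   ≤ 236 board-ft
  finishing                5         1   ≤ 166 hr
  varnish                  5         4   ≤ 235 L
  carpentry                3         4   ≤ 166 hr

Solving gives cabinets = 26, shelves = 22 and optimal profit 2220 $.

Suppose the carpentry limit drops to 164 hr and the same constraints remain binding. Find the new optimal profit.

Binding: lumber and carpentry. Non-binding: finishing (14 unused), varnish (17 unused).
Since finishing, varnish are not tight, their duals are 0.
From A_Bᵀ y = c: 4·y_lumber + 3·y_carpentry = 38; 6·y_lumber + 4·y_carpentry = 56.
This yields shadow prices y_lumber = 8, y_carpentry = 2.
Δz = y_carpentry·Δb = 2 × (-2) = -4, so new z* = 2220 − 4 = 2216.

2216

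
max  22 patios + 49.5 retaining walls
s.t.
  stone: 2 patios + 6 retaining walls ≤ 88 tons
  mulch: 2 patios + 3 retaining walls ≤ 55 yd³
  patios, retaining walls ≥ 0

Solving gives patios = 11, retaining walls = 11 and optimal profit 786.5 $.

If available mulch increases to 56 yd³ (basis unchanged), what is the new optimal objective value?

Check each constraint at x*: stone 88/88 (tight); mulch 55/55 (tight).
From A_Bᵀ y = c: 2·y_stone + 2·y_mulch = 22; 6·y_stone + 3·y_mulch = 49.5.
This yields shadow prices y_stone = 5.5, y_mulch = 5.5.
Δz = y_mulch·Δb = 5.5 × (1) = 5.5, so new z* = 786.5 + 5.5 = 792.

792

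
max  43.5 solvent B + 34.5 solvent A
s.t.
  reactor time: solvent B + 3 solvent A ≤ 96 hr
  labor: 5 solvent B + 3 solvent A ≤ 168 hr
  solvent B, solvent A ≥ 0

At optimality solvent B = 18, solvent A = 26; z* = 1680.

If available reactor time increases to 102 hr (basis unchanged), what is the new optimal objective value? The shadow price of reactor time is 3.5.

Δb = 6, so new z* = 1680 + (3.5)·(6) = 1680 + 21 = 1701.

1701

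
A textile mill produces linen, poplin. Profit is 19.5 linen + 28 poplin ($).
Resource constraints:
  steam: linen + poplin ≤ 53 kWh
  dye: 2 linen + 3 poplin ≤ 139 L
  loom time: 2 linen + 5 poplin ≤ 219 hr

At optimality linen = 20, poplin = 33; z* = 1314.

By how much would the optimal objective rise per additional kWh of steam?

2.5

At the optimum: steam uses 53 of 53 (binding); dye uses 139 of 139 (binding); loom time uses 205 of 219 (slack = 14).
Slack constraints have shadow price 0 (complementary slackness).
The binding rows give the dual system: 1·y_steam + 2·y_dye = 19.5 and 1·y_steam + 3·y_dye = 28.
→ y_steam = 2.5 and y_dye = 8.5.
Shadow price of steam = 2.5.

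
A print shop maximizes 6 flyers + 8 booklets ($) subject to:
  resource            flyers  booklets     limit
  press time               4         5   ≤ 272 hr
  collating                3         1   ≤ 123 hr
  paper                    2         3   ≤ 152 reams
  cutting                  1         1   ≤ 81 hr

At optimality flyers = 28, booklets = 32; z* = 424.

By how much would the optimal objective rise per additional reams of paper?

Check each constraint at x*: press time 272/272 (tight); collating 116/123 (slack 7); paper 152/152 (tight); cutting 60/81 (slack 21).
Since collating, cutting are not tight, their duals are 0.
From A_Bᵀ y = c: 4·y_press time + 2·y_paper = 6; 5·y_press time + 3·y_paper = 8.
→ y_press time = 1 and y_paper = 1.
Shadow price of paper = 1.

1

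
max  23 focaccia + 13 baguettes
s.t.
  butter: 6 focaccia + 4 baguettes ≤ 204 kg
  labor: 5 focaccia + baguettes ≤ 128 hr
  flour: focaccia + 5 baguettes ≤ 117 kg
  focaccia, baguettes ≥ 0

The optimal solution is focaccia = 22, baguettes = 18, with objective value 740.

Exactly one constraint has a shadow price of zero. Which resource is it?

butter: 204/204 (binding)
labor: 128/128 (binding)
flour: 112/117 (slack 5)
By complementary slackness, a constraint with positive slack has shadow price 0 → flour.

flour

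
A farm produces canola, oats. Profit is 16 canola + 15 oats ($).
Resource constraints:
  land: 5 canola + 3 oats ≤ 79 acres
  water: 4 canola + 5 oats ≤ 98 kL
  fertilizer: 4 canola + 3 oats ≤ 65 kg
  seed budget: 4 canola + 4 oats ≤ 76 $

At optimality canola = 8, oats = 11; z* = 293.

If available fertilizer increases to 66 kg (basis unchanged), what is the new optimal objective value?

At the optimum: land uses 73 of 79 (slack = 6); water uses 87 of 98 (slack = 11); fertilizer uses 65 of 65 (binding); seed budget uses 76 of 76 (binding).
Since land, water are not tight, their duals are 0.
From A_Bᵀ y = c: 4·y_fertilizer + 4·y_seed budget = 16; 3·y_fertilizer + 4·y_seed budget = 15.
This yields shadow prices y_fertilizer = 1, y_seed budget = 3.
Δz = y_fertilizer·Δb = 1 × (1) = 1, so new z* = 293 + 1 = 294.

294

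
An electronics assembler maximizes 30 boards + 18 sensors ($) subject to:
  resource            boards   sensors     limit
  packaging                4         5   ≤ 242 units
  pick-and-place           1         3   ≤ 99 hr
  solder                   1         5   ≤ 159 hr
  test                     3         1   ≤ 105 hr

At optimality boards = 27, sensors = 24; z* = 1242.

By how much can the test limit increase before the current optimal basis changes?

16

Binding constraints: pick-and-place, test. The basis is B = [[1,3],[3,1]] with det -8.
Per unit increase in test, x* moves by d = (0.375, -0.125).
The basis stays optimal until packaging becomes binding; allowable increase = 16 hr.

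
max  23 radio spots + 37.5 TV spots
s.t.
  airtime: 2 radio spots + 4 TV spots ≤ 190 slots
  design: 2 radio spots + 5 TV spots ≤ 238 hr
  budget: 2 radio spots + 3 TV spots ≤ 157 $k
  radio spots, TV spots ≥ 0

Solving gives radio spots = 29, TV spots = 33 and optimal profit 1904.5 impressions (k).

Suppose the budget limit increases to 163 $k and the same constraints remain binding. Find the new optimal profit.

At the optimum: airtime uses 190 of 190 (binding); design uses 223 of 238 (slack = 15); budget uses 157 of 157 (binding).
By complementary slackness, y = 0 for the non-binding constraint.
From A_Bᵀ y = c: 2·y_airtime + 2·y_budget = 23; 4·y_airtime + 3·y_budget = 37.5.
Solving: y_airtime = 3, y_budget = 8.5.
Δz = y_budget·Δb = 8.5 × (6) = 51, so new z* = 1904.5 + 51 = 1955.5.

1955.5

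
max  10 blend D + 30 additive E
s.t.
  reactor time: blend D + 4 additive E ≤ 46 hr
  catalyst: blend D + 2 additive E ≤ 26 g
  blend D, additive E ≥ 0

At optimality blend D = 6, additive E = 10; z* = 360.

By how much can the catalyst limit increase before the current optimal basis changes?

20

Binding constraints: reactor time, catalyst. The basis is B = [[1,4],[1,2]] with det -2.
Per unit increase in catalyst, x* moves by d = (2, -0.5).
The basis stays optimal until additive E reaches 0; allowable increase = 20 g.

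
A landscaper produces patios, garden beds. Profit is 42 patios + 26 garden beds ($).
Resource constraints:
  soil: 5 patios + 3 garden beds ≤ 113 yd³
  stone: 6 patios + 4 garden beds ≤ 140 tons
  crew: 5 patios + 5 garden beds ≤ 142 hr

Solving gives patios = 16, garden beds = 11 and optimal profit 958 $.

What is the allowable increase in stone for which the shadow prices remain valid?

1.4

Binding constraints: soil, stone. The basis is B = [[5,3],[6,4]] with det 2.
Per unit increase in stone, x* moves by d = (-1.5, 2.5).
The basis stays optimal until crew becomes binding; allowable increase = 1.4 tons.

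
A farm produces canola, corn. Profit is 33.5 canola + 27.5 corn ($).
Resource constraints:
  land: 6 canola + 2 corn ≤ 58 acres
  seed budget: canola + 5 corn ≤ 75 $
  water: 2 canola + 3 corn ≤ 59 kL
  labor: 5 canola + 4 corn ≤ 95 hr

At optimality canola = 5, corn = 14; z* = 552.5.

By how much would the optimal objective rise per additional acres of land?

5

Check each constraint at x*: land 58/58 (tight); seed budget 75/75 (tight); water 52/59 (slack 7); labor 81/95 (slack 14).
Slack constraints have shadow price 0 (complementary slackness).
Dual feasibility on the basic columns requires 6·y_land + 1·y_seed budget = 33.5, 2·y_land + 5·y_seed budget = 27.5.
→ y_land = 5 and y_seed budget = 3.5.
Shadow price of land = 5.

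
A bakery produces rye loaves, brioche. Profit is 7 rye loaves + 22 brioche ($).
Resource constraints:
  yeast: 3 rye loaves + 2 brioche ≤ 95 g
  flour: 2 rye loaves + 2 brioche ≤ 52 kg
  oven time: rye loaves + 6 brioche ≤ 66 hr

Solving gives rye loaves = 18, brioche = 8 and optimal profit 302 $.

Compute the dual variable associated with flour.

2

At the optimum: yeast uses 70 of 95 (slack = 25); flour uses 52 of 52 (binding); oven time uses 66 of 66 (binding).
Since yeast is not tight, its dual is 0.
Dual feasibility on the basic columns requires 2·y_flour + 1·y_oven time = 7, 2·y_flour + 6·y_oven time = 22.
Solving: y_flour = 2, y_oven time = 3.
Shadow price of flour = 2.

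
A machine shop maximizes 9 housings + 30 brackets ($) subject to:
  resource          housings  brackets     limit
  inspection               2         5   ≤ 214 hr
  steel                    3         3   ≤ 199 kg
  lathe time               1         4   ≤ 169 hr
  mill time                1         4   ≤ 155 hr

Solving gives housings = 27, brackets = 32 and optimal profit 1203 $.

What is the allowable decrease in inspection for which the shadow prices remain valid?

Binding constraints: inspection, mill time. The basis is B = [[2,5],[1,4]] with det 3.
Per unit decrease in inspection, x* moves by d = (-1.3333, 0.3333).
The basis stays optimal until housings reaches 0; allowable decrease = 20.25 hr.

20.25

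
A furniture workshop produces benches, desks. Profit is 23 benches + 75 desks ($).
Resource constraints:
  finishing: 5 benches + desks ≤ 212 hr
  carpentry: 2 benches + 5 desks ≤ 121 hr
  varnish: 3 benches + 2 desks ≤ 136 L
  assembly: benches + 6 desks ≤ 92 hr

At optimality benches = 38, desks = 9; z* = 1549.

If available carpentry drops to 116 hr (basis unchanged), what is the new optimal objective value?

1504

Binding: carpentry and assembly. Non-binding: finishing (13 unused), varnish (4 unused).
Slack constraints have shadow price 0 (complementary slackness).
Dual feasibility on the basic columns requires 2·y_carpentry + 1·y_assembly = 23, 5·y_carpentry + 6·y_assembly = 75.
This yields shadow prices y_carpentry = 9, y_assembly = 5.
Δz = y_carpentry·Δb = 9 × (-5) = -45, so new z* = 1549 − 45 = 1504.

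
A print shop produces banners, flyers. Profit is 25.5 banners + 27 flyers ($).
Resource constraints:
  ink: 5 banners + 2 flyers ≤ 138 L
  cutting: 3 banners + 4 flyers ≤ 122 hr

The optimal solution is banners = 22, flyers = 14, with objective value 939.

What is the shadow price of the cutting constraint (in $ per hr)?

6

Check each constraint at x*: ink 138/138 (tight); cutting 122/122 (tight).
Dual feasibility on the basic columns requires 5·y_ink + 3·y_cutting = 25.5, 2·y_ink + 4·y_cutting = 27.
This yields shadow prices y_ink = 1.5, y_cutting = 6.
Shadow price of cutting = 6.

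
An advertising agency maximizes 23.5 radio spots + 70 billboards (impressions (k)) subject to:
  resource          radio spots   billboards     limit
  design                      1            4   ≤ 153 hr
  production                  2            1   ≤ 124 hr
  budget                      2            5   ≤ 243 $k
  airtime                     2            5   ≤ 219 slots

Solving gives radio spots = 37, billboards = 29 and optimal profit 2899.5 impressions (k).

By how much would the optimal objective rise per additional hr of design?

At the optimum: design uses 153 of 153 (binding); production uses 103 of 124 (slack = 21); budget uses 219 of 243 (slack = 24); airtime uses 219 of 219 (binding).
By complementary slackness, y = 0 for the non-binding constraints.
The binding rows give the dual system: 1·y_design + 2·y_airtime = 23.5 and 4·y_design + 5·y_airtime = 70.
→ y_design = 7.5 and y_airtime = 8.
Shadow price of design = 7.5.

7.5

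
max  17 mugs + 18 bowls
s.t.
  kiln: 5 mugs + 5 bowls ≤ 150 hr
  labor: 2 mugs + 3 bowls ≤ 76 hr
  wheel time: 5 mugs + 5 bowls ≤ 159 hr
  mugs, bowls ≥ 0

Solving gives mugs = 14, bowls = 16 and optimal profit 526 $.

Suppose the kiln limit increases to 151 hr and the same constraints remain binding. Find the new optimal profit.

Check each constraint at x*: kiln 150/150 (tight); labor 76/76 (tight); wheel time 150/159 (slack 9).
By complementary slackness, y = 0 for the non-binding constraint.
The binding rows give the dual system: 5·y_kiln + 2·y_labor = 17 and 5·y_kiln + 3·y_labor = 18.
This yields shadow prices y_kiln = 3, y_labor = 1.
Δz = y_kiln·Δb = 3 × (1) = 3, so new z* = 526 + 3 = 529.

529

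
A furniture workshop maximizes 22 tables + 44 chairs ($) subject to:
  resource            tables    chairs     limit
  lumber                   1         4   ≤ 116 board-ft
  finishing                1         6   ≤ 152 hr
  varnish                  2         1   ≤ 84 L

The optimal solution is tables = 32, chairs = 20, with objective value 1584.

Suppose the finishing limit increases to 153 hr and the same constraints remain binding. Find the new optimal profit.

At the optimum: lumber uses 112 of 116 (slack = 4); finishing uses 152 of 152 (binding); varnish uses 84 of 84 (binding).
Since lumber is not tight, its dual is 0.
From A_Bᵀ y = c: 1·y_finishing + 2·y_varnish = 22; 6·y_finishing + 1·y_varnish = 44.
→ y_finishing = 6 and y_varnish = 8.
Δz = y_finishing·Δb = 6 × (1) = 6, so new z* = 1584 + 6 = 1590.

1590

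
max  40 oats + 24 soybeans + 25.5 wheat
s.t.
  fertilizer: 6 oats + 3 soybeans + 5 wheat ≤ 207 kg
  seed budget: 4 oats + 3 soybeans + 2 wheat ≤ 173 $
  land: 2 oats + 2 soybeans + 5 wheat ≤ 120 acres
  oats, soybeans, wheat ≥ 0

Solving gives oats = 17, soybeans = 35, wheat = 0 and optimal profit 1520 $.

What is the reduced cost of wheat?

-2.5

Binding: fertilizer and seed budget. Non-binding: land (16 unused).
Slack constraints have shadow price 0 (complementary slackness).
From A_Bᵀ y = c: 6·y_fertilizer + 4·y_seed budget = 40; 3·y_fertilizer + 3·y_seed budget = 24.
→ y_fertilizer = 4 and y_seed budget = 4.
Reduced cost of wheat: c₃ − yᵀa₃ = 25.5 − (4·5 + 4·2) = 25.5 − 28 = -2.5.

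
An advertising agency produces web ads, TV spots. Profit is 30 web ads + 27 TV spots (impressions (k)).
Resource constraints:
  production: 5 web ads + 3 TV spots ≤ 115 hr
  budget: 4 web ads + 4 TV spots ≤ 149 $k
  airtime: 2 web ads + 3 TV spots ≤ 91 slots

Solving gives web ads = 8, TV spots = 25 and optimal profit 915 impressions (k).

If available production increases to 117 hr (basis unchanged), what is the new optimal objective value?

Check each constraint at x*: production 115/115 (tight); budget 132/149 (slack 17); airtime 91/91 (tight).
Slack constraints have shadow price 0 (complementary slackness).
From A_Bᵀ y = c: 5·y_production + 2·y_airtime = 30; 3·y_production + 3·y_airtime = 27.
This yields shadow prices y_production = 4, y_airtime = 5.
Δz = y_production·Δb = 4 × (2) = 8, so new z* = 915 + 8 = 923.

923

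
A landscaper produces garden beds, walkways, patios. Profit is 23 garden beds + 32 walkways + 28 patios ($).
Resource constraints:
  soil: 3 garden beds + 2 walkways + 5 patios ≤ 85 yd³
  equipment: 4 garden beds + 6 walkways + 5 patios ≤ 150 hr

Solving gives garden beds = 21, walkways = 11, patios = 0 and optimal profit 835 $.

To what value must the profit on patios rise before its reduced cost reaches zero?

30

Both soil and equipment are binding at x*.
The binding rows give the dual system: 3·y_soil + 4·y_equipment = 23 and 2·y_soil + 6·y_equipment = 32.
→ y_soil = 1 and y_equipment = 5.
patios enters the basis when its profit ≥ yᵀa₃ = 1·5 + 5·5 = 30.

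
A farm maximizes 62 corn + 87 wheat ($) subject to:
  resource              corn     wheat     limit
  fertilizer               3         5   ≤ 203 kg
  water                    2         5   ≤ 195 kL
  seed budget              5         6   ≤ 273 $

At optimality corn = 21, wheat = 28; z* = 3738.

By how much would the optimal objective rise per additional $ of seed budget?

7

Check each constraint at x*: fertilizer 203/203 (tight); water 182/195 (slack 13); seed budget 273/273 (tight).
By complementary slackness, y = 0 for the non-binding constraint.
The binding rows give the dual system: 3·y_fertilizer + 5·y_seed budget = 62 and 5·y_fertilizer + 6·y_seed budget = 87.
→ y_fertilizer = 9 and y_seed budget = 7.
Shadow price of seed budget = 7.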